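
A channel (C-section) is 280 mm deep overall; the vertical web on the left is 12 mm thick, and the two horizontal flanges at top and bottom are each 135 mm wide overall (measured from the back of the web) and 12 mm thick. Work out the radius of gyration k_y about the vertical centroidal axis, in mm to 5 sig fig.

k_y ≈ 41.597 mm

Treat the section as a set of non-overlapping primitives; coordinates are from the bounding-box lower-left.
Web: 12 × 280, A = 3 360 mm², x = 6 mm, Ī = 40 320 mm⁴.
Top flange (beyond web): 123 × 12, A = 1 476 mm², x = 73.5 mm, Ī = 1 860 867 mm⁴.
Bottom flange (beyond web): 123 × 12, A = 1 476 mm², x = 73.5 mm, Ī = 1 860 867 mm⁴.
Centroid: x̄ = ΣA·x / ΣA = 37.56844 mm.
Transfer each piece to the vertical centroidal axis using Ī + A·d² with d = x − 37.56844:
  web: d = -31.56844 mm → contributes +3 388 783 mm⁴
  top flange (beyond web): d = 35.93156 mm → contributes +3 766 497 mm⁴
  bottom flange (beyond web): d = 35.93156 mm → contributes +3 766 497 mm⁴
Total I = 10 921 776 mm⁴.
Radius of gyration: k = √(I/A) = √(10 921 776 / 6 312) = 41.59711 mm.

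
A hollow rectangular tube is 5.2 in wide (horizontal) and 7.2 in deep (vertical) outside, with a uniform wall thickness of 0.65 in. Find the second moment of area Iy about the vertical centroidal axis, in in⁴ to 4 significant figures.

Iy ≈ 55.20 in⁴

Treat the section as a set of non-overlapping primitives; coordinates are from the bounding-box lower-left.
Outer rectangle: 5.2 × 7.2, A = 37.44 in², x = 2.6 in, Ī = 84.3648 in⁴.
Inner void (subtracted): 3.9 × 5.9, A = 23.01 in², x = 2.6 in, Ī = 29.1652 in⁴.
By symmetry the centroid is at mid-width, x̄ = 2.6 in.
All pieces are centred on the vertical centroidal axis, so I = ΣĪ (holes subtracted) = 55.1996 in⁴.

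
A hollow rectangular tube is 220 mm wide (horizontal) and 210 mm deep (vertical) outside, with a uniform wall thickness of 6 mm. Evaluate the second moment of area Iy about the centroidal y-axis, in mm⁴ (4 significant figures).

Decompose the section into non-overlapping parts with the origin at the bottom-left of its bounding rectangle.
Outer rectangle: 220 × 210, A = 46 200 mm², x = 110 mm, Ī = 186 340 000 mm⁴.
Inner void (subtracted): 208 × 198, A = 41 184 mm², x = 110 mm, Ī = 148 482 048 mm⁴.
By symmetry the centroid is at mid-width, x̄ = 110 mm.
All pieces are centred on the centroidal y-axis, so I = ΣĪ (holes subtracted) = 37 857 952 mm⁴.

Iy ≈ 3.786 × 10⁷ mm⁴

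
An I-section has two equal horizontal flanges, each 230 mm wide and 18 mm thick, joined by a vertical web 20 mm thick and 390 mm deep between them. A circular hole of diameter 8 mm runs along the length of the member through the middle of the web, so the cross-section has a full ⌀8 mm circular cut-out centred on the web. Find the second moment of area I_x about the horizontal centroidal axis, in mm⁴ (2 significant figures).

Treat the section as a set of non-overlapping primitives; coordinates are from the bounding-box lower-left.
Bottom flange: 230 × 18, A = 4 140 mm², y = 9 mm, Ī = 111 780 mm⁴.
Web: 20 × 390, A = 7 800 mm², y = 213 mm, Ī = 98 865 000 mm⁴.
Top flange: 230 × 18, A = 4 140 mm², y = 417 mm, Ī = 111 780 mm⁴.
Hole (subtracted): ⌀8, A = 50.27 mm², y = 213 mm, Ī = 201.1 mm⁴.
By symmetry the centroid is at mid-height, ȳ = 213 mm.
Transfer each piece to the horizontal centroidal axis using Ī + A·d² with d = y − 213:
  bottom flange: d = -204 mm → contributes +172 402 020 mm⁴
  web: d = 0 mm → contributes +98 865 000 mm⁴
  top flange: d = 204 mm → contributes +172 402 020 mm⁴
  hole: d = 0 mm → contributes −201.1 mm⁴
Total I = 443 668 839 mm⁴.

I_x ≈ 4.4 × 10⁸ mm⁴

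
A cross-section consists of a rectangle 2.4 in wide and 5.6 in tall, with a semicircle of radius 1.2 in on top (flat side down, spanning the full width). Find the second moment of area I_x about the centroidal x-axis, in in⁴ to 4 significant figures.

I_x ≈ 56.55 in⁴

Decompose the section into non-overlapping parts with the origin at the bottom-left of its bounding rectangle.
Rectangular body: 2.4 × 5.6, A = 13.44 in², y = 2.8 in, Ī = 35.1232 in⁴.
Semicircular cap: semicircle r = 1.2, A = 2.26195 in², y = 6.1093 in, Ī = 0.227592 in⁴.
Centroid: ȳ = ΣA·y / ΣA = 3.27672 in.
Transfer each piece to the centroidal x-axis using Ī + A·d² with d = y − 3.27672:
  rectangular body: d = -0.476721 in → contributes +38.1776 in⁴
  semicircular cap: d = 2.83257 in → contributes +18.3763 in⁴
Total I = 56.5539 in⁴.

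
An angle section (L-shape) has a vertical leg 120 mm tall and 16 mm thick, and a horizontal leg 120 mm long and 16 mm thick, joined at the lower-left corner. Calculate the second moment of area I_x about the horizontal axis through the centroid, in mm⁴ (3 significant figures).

I_x ≈ 4.75 × 10⁶ mm⁴

Treat the section as a set of non-overlapping primitives; coordinates are from the bounding-box lower-left.
Vertical leg: 16 × 120, A = 1 920 mm², y = 60 mm, Ī = 2 304 000 mm⁴.
Horizontal leg (remainder): 104 × 16, A = 1 664 mm², y = 8 mm, Ī = 35 499 mm⁴.
Centroid: ȳ = ΣA·y / ΣA = 35.857 mm.
Transfer each piece to the horizontal axis through the centroid using Ī + A·d² with d = y − 35.857:
  vertical leg: d = 24.143 mm → contributes +3 423 125 mm⁴
  horizontal leg (remainder): d = -27.857 mm → contributes +1 326 797 mm⁴
Total I = 4 749 922 mm⁴.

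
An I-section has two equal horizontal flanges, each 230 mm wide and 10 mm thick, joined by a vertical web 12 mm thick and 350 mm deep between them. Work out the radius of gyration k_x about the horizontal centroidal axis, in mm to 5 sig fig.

Decompose the section into non-overlapping parts with the origin at the bottom-left of its bounding rectangle.
Bottom flange: 230 × 10, A = 2 300 mm², y = 5 mm, Ī = 19166.67 mm⁴.
Web: 12 × 350, A = 4 200 mm², y = 185 mm, Ī = 42 875 000 mm⁴.
Top flange: 230 × 10, A = 2 300 mm², y = 365 mm, Ī = 19166.67 mm⁴.
By symmetry the centroid is at mid-height, ȳ = 185 mm.
Transfer each piece to the horizontal centroidal axis using Ī + A·d² with d = y − 185:
  bottom flange: d = -180 mm → contributes +74 539 167 mm⁴
  web: d = 0 mm → contributes +42 875 000 mm⁴
  top flange: d = 180 mm → contributes +74 539 167 mm⁴
Total I = 191 953 333 mm⁴.
Radius of gyration: k = √(I/A) = √(191 953 333 / 8 800) = 147.6918 mm.

k_x ≈ 147.69 mm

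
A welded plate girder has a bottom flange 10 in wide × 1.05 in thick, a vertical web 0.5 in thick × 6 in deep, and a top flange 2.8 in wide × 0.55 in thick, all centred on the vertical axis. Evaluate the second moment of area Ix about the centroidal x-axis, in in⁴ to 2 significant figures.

Break the section into simple shapes (no overlaps), measuring from the bottom-left corner of the bounding box.
Bottom plate: 10 × 1.05, A = 10.5 in², y = 0.525 in, Ī = 0.9647 in⁴.
Web plate: 0.5 × 6, A = 3 in², y = 4.05 in, Ī = 9 in⁴.
Top plate: 2.8 × 0.55, A = 1.54 in², y = 7.325 in, Ī = 0.03882 in⁴.
Centroid: ȳ = ΣA·y / ΣA = 1.924 in.
Transfer each piece to the centroidal x-axis using Ī + A·d² with d = y − 1.924:
  bottom plate: d = -1.399 in → contributes +21.53 in⁴
  web plate: d = 2.126 in → contributes +22.55 in⁴
  top plate: d = 5.401 in → contributes +44.96 in⁴
Total I = 89.04 in⁴.

Ix ≈ 89 in⁴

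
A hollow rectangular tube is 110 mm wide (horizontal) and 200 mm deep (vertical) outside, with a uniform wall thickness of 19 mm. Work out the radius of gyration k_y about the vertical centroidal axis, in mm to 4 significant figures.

k_y ≈ 40.73 mm

Decompose the section into non-overlapping parts with the origin at the bottom-left of its bounding rectangle.
Outer rectangle: 110 × 200, A = 22 000 mm², x = 55 mm, Ī = 22 183 333 mm⁴.
Inner void (subtracted): 72 × 162, A = 11 664 mm², x = 55 mm, Ī = 5 038 848 mm⁴.
By symmetry the centroid is at mid-width, x̄ = 55 mm.
All pieces are centred on the vertical centroidal axis, so I = ΣĪ (holes subtracted) = 17 144 485 mm⁴.
Radius of gyration: k = √(I/A) = √(17 144 485 / 10 336) = 40.7273 mm.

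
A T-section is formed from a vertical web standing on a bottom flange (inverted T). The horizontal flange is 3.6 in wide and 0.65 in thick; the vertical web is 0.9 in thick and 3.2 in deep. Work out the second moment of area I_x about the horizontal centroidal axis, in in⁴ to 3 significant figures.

Break the section into simple shapes (no overlaps), measuring from the bottom-left corner of the bounding box.
Flange: 3.6 × 0.65, A = 2.34 in², y = 0.325 in, Ī = 0.082388 in⁴.
Web: 0.9 × 3.2, A = 2.88 in², y = 2.25 in, Ī = 2.4576 in⁴.
Centroid: ȳ = ΣA·y / ΣA = 1.3871 in.
Transfer each piece to the horizontal centroidal axis using Ī + A·d² with d = y − 1.3871:
  flange: d = -1.0621 in → contributes +2.7219 in⁴
  web: d = 0.86293 in → contributes +4.6022 in⁴
Total I = 7.3241 in⁴.

I_x ≈ 7.32 in⁴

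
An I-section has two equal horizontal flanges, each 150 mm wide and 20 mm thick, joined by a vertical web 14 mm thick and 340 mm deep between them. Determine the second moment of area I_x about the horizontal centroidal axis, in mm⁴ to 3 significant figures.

Split into non-overlapping primitives; take the origin at the lower-left of the bounding box.
Bottom flange: 150 × 20, A = 3 000 mm², y = 10 mm, Ī = 100 000 mm⁴.
Web: 14 × 340, A = 4 760 mm², y = 190 mm, Ī = 45 854 667 mm⁴.
Top flange: 150 × 20, A = 3 000 mm², y = 370 mm, Ī = 100 000 mm⁴.
By symmetry the centroid is at mid-height, ȳ = 190 mm.
Transfer each piece to the horizontal centroidal axis using Ī + A·d² with d = y − 190:
  bottom flange: d = -180 mm → contributes +97 300 000 mm⁴
  web: d = 0 mm → contributes +45 854 667 mm⁴
  top flange: d = 180 mm → contributes +97 300 000 mm⁴
Total I = 240 454 667 mm⁴.

I_x ≈ 2.40 × 10⁸ mm⁴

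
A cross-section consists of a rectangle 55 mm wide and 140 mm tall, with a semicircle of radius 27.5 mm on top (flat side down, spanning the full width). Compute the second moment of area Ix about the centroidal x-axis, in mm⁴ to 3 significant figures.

Ix ≈ 1.95 × 10⁷ mm⁴

Decompose the section into non-overlapping parts with the origin at the bottom-left of its bounding rectangle.
Rectangular body: 55 × 140, A = 7 700 mm², y = 70 mm, Ī = 12 576 667 mm⁴.
Semicircular cap: semicircle r = 27.5, A = 1187.9 mm², y = 151.67 mm, Ī = 62 772 mm⁴.
Centroid: ȳ = ΣA·y / ΣA = 80.916 mm.
Transfer each piece to the centroidal x-axis using Ī + A·d² with d = y − 80.916:
  rectangular body: d = -10.916 mm → contributes +13 494 156 mm⁴
  semicircular cap: d = 70.756 mm → contributes +6 009 890 mm⁴
Total I = 19 504 046 mm⁴.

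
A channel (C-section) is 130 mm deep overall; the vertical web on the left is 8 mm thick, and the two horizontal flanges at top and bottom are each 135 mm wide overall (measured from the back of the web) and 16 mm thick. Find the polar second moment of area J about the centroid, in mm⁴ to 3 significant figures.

J ≈ 2.40 × 10⁷ mm⁴

Treat the section as a set of non-overlapping primitives; coordinates are from the bounding-box lower-left.
Web: 8 × 130, A = 1 040 mm², y = 65 mm, Ī = 1 464 667 mm⁴.
Top flange (beyond web): 127 × 16, A = 2 032 mm², y = 122 mm, Ī = 43 349 mm⁴.
Bottom flange (beyond web): 127 × 16, A = 2 032 mm², y = 8 mm, Ī = 43 349 mm⁴.
By symmetry the centroid is at mid-height, ȳ = 65 mm.
Transfer each piece to the centroidal x-axis using Ī + A·d² with d = y − 65:
  web: d = 0 mm → contributes +1 464 667 mm⁴
  top flange (beyond web): d = 57 mm → contributes +6 645 317 mm⁴
  bottom flange (beyond web): d = -57 mm → contributes +6 645 317 mm⁴
Total I = 14 755 301 mm⁴.
For the y-axis: x̄ = 57.746 mm.
Repeating about the centroidal y-axis gives I_y = 9 240 876 mm⁴.
Polar second moment: J = I_x + I_y = 23 996 178 mm⁴.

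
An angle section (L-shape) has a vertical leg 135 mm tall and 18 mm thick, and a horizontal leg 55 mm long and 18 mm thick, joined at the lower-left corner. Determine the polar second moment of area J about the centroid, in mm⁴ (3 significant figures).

J ≈ 6.03 × 10⁶ mm⁴

Break the section into simple shapes (no overlaps), measuring from the bottom-left corner of the bounding box.
Vertical leg: 18 × 135, A = 2 430 mm², y = 67.5 mm, Ī = 3 690 563 mm⁴.
Horizontal leg (remainder): 37 × 18, A = 666 mm², y = 9 mm, Ī = 17 982 mm⁴.
Centroid: ȳ = ΣA·y / ΣA = 54.916 mm.
Transfer each piece to the centroidal x-axis using Ī + A·d² with d = y − 54.916:
  vertical leg: d = 12.584 mm → contributes +4 075 389 mm⁴
  horizontal leg (remainder): d = -45.916 mm → contributes +1 422 077 mm⁴
Total I = 5 497 466 mm⁴.
For the y-axis: x̄ = 14.916 mm.
Repeating about the centroidal y-axis gives I_y = 536 906 mm⁴.
Polar second moment: J = I_x + I_y = 6 034 372 mm⁴.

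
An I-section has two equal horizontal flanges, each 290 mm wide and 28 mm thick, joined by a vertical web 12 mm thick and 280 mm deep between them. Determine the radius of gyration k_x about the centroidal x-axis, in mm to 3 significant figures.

k_x ≈ 144 mm

Break the section into simple shapes (no overlaps), measuring from the bottom-left corner of the bounding box.
Bottom flange: 290 × 28, A = 8 120 mm², y = 14 mm, Ī = 530 507 mm⁴.
Web: 12 × 280, A = 3 360 mm², y = 168 mm, Ī = 21 952 000 mm⁴.
Top flange: 290 × 28, A = 8 120 mm², y = 322 mm, Ī = 530 507 mm⁴.
By symmetry the centroid is at mid-height, ȳ = 168 mm.
Transfer each piece to the centroidal x-axis using Ī + A·d² with d = y − 168:
  bottom flange: d = -154 mm → contributes +193 104 427 mm⁴
  web: d = 0 mm → contributes +21 952 000 mm⁴
  top flange: d = 154 mm → contributes +193 104 427 mm⁴
Total I = 408 160 853 mm⁴.
Radius of gyration: k = √(I/A) = √(408 160 853 / 19 600) = 144.31 mm.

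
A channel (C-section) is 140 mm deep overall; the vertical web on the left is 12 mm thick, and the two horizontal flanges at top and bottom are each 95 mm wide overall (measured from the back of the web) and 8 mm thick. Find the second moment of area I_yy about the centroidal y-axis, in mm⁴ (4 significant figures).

I_yy ≈ 2.456 × 10⁶ mm⁴

Treat the section as a set of non-overlapping primitives; coordinates are from the bounding-box lower-left.
Web: 12 × 140, A = 1 680 mm², x = 6 mm, Ī = 20 160 mm⁴.
Top flange (beyond web): 83 × 8, A = 664 mm², x = 53.5 mm, Ī = 381 191 mm⁴.
Bottom flange (beyond web): 83 × 8, A = 664 mm², x = 53.5 mm, Ī = 381 191 mm⁴.
Centroid: x̄ = ΣA·x / ΣA = 26.9707 mm.
Transfer each piece to the centroidal y-axis using Ī + A·d² with d = x − 26.9707:
  web: d = -20.9707 mm → contributes +758 977 mm⁴
  top flange (beyond web): d = 26.5293 mm → contributes +848 515 mm⁴
  bottom flange (beyond web): d = 26.5293 mm → contributes +848 515 mm⁴
Total I = 2 456 008 mm⁴.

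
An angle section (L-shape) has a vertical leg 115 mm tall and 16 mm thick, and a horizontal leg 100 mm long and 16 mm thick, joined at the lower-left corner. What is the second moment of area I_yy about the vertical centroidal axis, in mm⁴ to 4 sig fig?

Treat the section as a set of non-overlapping primitives; coordinates are from the bounding-box lower-left.
Vertical leg: 16 × 115, A = 1 840 mm², x = 8 mm, Ī = 39253.3 mm⁴.
Horizontal leg (remainder): 84 × 16, A = 1 344 mm², x = 58 mm, Ī = 790 272 mm⁴.
Centroid: x̄ = ΣA·x / ΣA = 29.1055 mm.
Transfer each piece to the vertical centroidal axis using Ī + A·d² with d = x − 29.1055:
  vertical leg: d = -21.1055 mm → contributes +858 869 mm⁴
  horizontal leg (remainder): d = 28.8945 mm → contributes +1 912 365 mm⁴
Total I = 2 771 234 mm⁴.

I_yy ≈ 2.771 × 10⁶ mm⁴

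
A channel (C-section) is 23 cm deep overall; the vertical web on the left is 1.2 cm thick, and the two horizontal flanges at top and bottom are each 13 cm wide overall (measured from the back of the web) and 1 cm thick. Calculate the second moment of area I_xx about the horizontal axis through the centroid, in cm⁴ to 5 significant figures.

Break the section into simple shapes (no overlaps), measuring from the bottom-left corner of the bounding box.
Web: 1.2 × 23, A = 27.6 cm², y = 11.5 cm, Ī = 1216.7 cm⁴.
Top flange (beyond web): 11.8 × 1, A = 11.8 cm², y = 22.5 cm, Ī = 0.9833333 cm⁴.
Bottom flange (beyond web): 11.8 × 1, A = 11.8 cm², y = 0.5 cm, Ī = 0.9833333 cm⁴.
By symmetry the centroid is at mid-height, ȳ = 11.5 cm.
Transfer each piece to the horizontal axis through the centroid using Ī + A·d² with d = y − 11.5:
  web: d = 0 cm → contributes +1216.7 cm⁴
  top flange (beyond web): d = 11 cm → contributes +1428.783 cm⁴
  bottom flange (beyond web): d = -11 cm → contributes +1428.783 cm⁴
Total I = 4074.267 cm⁴.

I_xx ≈ 4074.3 cm⁴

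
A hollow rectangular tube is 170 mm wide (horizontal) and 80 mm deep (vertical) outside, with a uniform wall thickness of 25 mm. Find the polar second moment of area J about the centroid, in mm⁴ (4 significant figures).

J ≈ 3.542 × 10⁷ mm⁴

Split into non-overlapping primitives; take the origin at the lower-left of the bounding box.
Outer rectangle: 170 × 80, A = 13 600 mm², y = 40 mm, Ī = 7 253 333 mm⁴.
Inner void (subtracted): 120 × 30, A = 3 600 mm², y = 40 mm, Ī = 270 000 mm⁴.
By symmetry the centroid is at mid-height, ȳ = 40 mm.
All pieces are centred on the centroidal x-axis, so I = ΣĪ (holes subtracted) = 6 983 333 mm⁴.
Repeating about the centroidal y-axis gives I_y = 28 433 333 mm⁴.
Polar second moment: J = I_x + I_y = 35 416 667 mm⁴.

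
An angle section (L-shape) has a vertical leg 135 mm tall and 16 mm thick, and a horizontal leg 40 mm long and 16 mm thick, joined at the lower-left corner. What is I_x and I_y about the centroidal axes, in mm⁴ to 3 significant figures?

Decompose the section into non-overlapping parts with the origin at the bottom-left of its bounding rectangle.
Vertical leg: 16 × 135, A = 2 160 mm², y = 67.5 mm, Ī = 3 280 500 mm⁴.
Horizontal leg (remainder): 24 × 16, A = 384 mm², y = 8 mm, Ī = 8 192 mm⁴.
Centroid: ȳ = ΣA·y / ΣA = 58.519 mm.
Transfer each piece to the centroidal x-axis using Ī + A·d² with d = y − 58.519:
  vertical leg: d = 8.9811 mm → contributes +3 454 727 mm⁴
  horizontal leg (remainder): d = -50.519 mm → contributes +988 220 mm⁴
Total I = 4 442 947 mm⁴.
For the y-axis: x̄ = 11.019 mm.
Repeating about the centroidal y-axis gives I_y = 194 927 mm⁴.

I_x ≈ 4.44 × 10⁶ mm⁴, I_y ≈ 1.95 × 10⁵ mm⁴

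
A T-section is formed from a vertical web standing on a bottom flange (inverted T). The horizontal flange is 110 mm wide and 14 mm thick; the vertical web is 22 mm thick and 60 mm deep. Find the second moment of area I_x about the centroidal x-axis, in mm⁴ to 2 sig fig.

Decompose the section into non-overlapping parts with the origin at the bottom-left of its bounding rectangle.
Flange: 110 × 14, A = 1 540 mm², y = 7 mm, Ī = 25 153 mm⁴.
Web: 22 × 60, A = 1 320 mm², y = 44 mm, Ī = 396 000 mm⁴.
Centroid: ȳ = ΣA·y / ΣA = 24.08 mm.
Transfer each piece to the centroidal x-axis using Ī + A·d² with d = y − 24.08:
  flange: d = -17.08 mm → contributes +474 250 mm⁴
  web: d = 19.92 mm → contributes +919 946 mm⁴
Total I = 1 394 196 mm⁴.

I_x ≈ 1.4 × 10⁶ mm⁴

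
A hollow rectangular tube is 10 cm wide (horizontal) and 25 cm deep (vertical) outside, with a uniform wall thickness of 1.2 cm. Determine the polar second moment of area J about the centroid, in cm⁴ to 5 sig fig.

Split into non-overlapping primitives; take the origin at the lower-left of the bounding box.
Outer rectangle: 10 × 25, A = 250 cm², y = 12.5 cm, Ī = 13020.83 cm⁴.
Inner void (subtracted): 7.6 × 22.6, A = 171.76 cm², y = 12.5 cm, Ī = 7310.678 cm⁴.
By symmetry the centroid is at mid-height, ȳ = 12.5 cm.
All pieces are centred on the centroidal x-axis, so I = ΣĪ (holes subtracted) = 5710.155 cm⁴.
Repeating about the centroidal y-axis gives I_y = 1256.595 cm⁴.
Polar second moment: J = I_x + I_y = 6966.75 cm⁴.

J ≈ 6966.8 cm⁴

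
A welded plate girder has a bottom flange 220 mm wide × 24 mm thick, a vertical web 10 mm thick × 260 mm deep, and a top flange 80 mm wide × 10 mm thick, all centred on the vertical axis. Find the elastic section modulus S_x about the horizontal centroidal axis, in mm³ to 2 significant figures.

Split into non-overlapping primitives; take the origin at the lower-left of the bounding box.
Bottom plate: 220 × 24, A = 5 280 mm², y = 12 mm, Ī = 253 440 mm⁴.
Web plate: 10 × 260, A = 2 600 mm², y = 154 mm, Ī = 14 646 667 mm⁴.
Top plate: 80 × 10, A = 800 mm², y = 289 mm, Ī = 6 667 mm⁴.
Centroid: ȳ = ΣA·y / ΣA = 80.06 mm.
Transfer each piece to the horizontal centroidal axis using Ī + A·d² with d = y − 80.06:
  bottom plate: d = -68.06 mm → contributes +24 714 510 mm⁴
  web plate: d = 73.94 mm → contributes +28 859 452 mm⁴
  top plate: d = 208.9 mm → contributes +34 929 896 mm⁴
Total I = 88 503 857 mm⁴.
Extreme fibre distance c = 213.9 mm; S = I/c = 413 694 mm³.

S_x ≈ 4.1 × 10⁵ mm³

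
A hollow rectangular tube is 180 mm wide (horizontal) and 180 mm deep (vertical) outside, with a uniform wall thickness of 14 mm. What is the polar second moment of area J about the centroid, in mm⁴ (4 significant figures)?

J ≈ 8.599 × 10⁷ mm⁴

Split into non-overlapping primitives; take the origin at the lower-left of the bounding box.
Outer rectangle: 180 × 180, A = 32 400 mm², y = 90 mm, Ī = 87 480 000 mm⁴.
Inner void (subtracted): 152 × 152, A = 23 104 mm², y = 90 mm, Ī = 44 482 901 mm⁴.
By symmetry the centroid is at mid-height, ȳ = 90 mm.
All pieces are centred on the centroidal x-axis, so I = ΣĪ (holes subtracted) = 42 997 099 mm⁴.
Repeating about the centroidal y-axis gives I_y = 42 997 099 mm⁴.
Polar second moment: J = I_x + I_y = 85 994 197 mm⁴.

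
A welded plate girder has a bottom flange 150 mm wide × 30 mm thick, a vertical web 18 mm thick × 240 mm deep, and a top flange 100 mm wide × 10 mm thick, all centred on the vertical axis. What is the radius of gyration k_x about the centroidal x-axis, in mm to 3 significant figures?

Break the section into simple shapes (no overlaps), measuring from the bottom-left corner of the bounding box.
Bottom plate: 150 × 30, A = 4 500 mm², y = 15 mm, Ī = 337 500 mm⁴.
Web plate: 18 × 240, A = 4 320 mm², y = 150 mm, Ī = 20 736 000 mm⁴.
Top plate: 100 × 10, A = 1 000 mm², y = 275 mm, Ī = 8333.3 mm⁴.
Centroid: ȳ = ΣA·y / ΣA = 100.87 mm.
Transfer each piece to the centroidal x-axis using Ī + A·d² with d = y − 100.87:
  bottom plate: d = -85.866 mm → contributes +33 515 541 mm⁴
  web plate: d = 49.134 mm → contributes +31 165 306 mm⁴
  top plate: d = 174.13 mm → contributes +30 331 129 mm⁴
Total I = 95 011 976 mm⁴.
Radius of gyration: k = √(I/A) = √(95 011 976 / 9 820) = 98.363 mm.

k_x ≈ 98.4 mm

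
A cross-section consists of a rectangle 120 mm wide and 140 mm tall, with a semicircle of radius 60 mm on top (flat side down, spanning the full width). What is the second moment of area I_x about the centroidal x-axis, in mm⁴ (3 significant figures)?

Decompose the section into non-overlapping parts with the origin at the bottom-left of its bounding rectangle.
Rectangular body: 120 × 140, A = 16 800 mm², y = 70 mm, Ī = 27 440 000 mm⁴.
Semicircular cap: semicircle r = 60, A = 5654.9 mm², y = 165.46 mm, Ī = 1 422 450 mm⁴.
Centroid: ȳ = ΣA·y / ΣA = 94.041 mm.
Transfer each piece to the centroidal x-axis using Ī + A·d² with d = y − 94.041:
  rectangular body: d = -24.041 mm → contributes +37 150 007 mm⁴
  semicircular cap: d = 71.424 mm → contributes +30 269 834 mm⁴
Total I = 67 419 840 mm⁴.

I_x ≈ 6.74 × 10⁷ mm⁴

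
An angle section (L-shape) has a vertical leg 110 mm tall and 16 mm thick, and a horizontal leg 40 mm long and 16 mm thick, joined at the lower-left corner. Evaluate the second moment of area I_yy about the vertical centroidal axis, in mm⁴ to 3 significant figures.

I_yy ≈ 1.82 × 10⁵ mm⁴

Decompose the section into non-overlapping parts with the origin at the bottom-left of its bounding rectangle.
Vertical leg: 16 × 110, A = 1 760 mm², x = 8 mm, Ī = 37 547 mm⁴.
Horizontal leg (remainder): 24 × 16, A = 384 mm², x = 28 mm, Ī = 18 432 mm⁴.
Centroid: x̄ = ΣA·x / ΣA = 11.582 mm.
Transfer each piece to the vertical centroidal axis using Ī + A·d² with d = x − 11.582:
  vertical leg: d = -3.5821 mm → contributes +60 130 mm⁴
  horizontal leg (remainder): d = 16.418 mm → contributes +121 938 mm⁴
Total I = 182 068 mm⁴.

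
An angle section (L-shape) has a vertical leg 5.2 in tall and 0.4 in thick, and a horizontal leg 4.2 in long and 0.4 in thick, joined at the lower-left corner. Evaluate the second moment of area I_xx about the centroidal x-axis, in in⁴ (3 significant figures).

I_xx ≈ 9.77 in⁴

Treat the section as a set of non-overlapping primitives; coordinates are from the bounding-box lower-left.
Vertical leg: 0.4 × 5.2, A = 2.08 in², y = 2.6 in, Ī = 4.6869 in⁴.
Horizontal leg (remainder): 3.8 × 0.4, A = 1.52 in², y = 0.2 in, Ī = 0.020267 in⁴.
Centroid: ȳ = ΣA·y / ΣA = 1.5867 in.
Transfer each piece to the centroidal x-axis using Ī + A·d² with d = y − 1.5867:
  vertical leg: d = 1.0133 in → contributes +6.8228 in⁴
  horizontal leg (remainder): d = -1.3867 in → contributes +2.943 in⁴
Total I = 9.7658 in⁴.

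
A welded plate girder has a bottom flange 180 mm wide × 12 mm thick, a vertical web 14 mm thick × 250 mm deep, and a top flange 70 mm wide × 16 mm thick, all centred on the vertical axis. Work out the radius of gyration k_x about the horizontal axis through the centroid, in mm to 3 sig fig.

k_x ≈ 103 mm

Split into non-overlapping primitives; take the origin at the lower-left of the bounding box.
Bottom plate: 180 × 12, A = 2 160 mm², y = 6 mm, Ī = 25 920 mm⁴.
Web plate: 14 × 250, A = 3 500 mm², y = 137 mm, Ī = 18 229 167 mm⁴.
Top plate: 70 × 16, A = 1 120 mm², y = 270 mm, Ī = 23 893 mm⁴.
Centroid: ȳ = ΣA·y / ΣA = 117.24 mm.
Transfer each piece to the horizontal axis through the centroid using Ī + A·d² with d = y − 117.24:
  bottom plate: d = -111.24 mm → contributes +26 752 561 mm⁴
  web plate: d = 19.764 mm → contributes +19 596 323 mm⁴
  top plate: d = 152.76 mm → contributes +26 161 158 mm⁴
Total I = 72 510 042 mm⁴.
Radius of gyration: k = √(I/A) = √(72 510 042 / 6 780) = 103.42 mm.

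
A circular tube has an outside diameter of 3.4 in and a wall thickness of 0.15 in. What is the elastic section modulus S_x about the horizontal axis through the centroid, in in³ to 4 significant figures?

Split into non-overlapping primitives; take the origin at the lower-left of the bounding box.
Outer circle: ⌀3.4, A = 9.0792 in², y = 1.7 in, Ī = 6.55972 in⁴.
Bore (subtracted): ⌀3.1, A = 7.54768 in², y = 1.7 in, Ī = 4.53332 in⁴.
By symmetry the centroid is at mid-height, ȳ = 1.7 in.
All pieces are centred on the horizontal axis through the centroid, so I = ΣĪ (holes subtracted) = 2.0264 in⁴.
Extreme fibre distance c = 1.7 in; S = I/c = 1.192 in³.

S_x ≈ 1.192 in³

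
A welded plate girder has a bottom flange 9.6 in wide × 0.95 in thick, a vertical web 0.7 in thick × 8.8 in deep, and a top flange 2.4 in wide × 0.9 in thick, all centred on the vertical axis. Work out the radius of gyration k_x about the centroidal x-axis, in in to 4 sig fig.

Treat the section as a set of non-overlapping primitives; coordinates are from the bounding-box lower-left.
Bottom plate: 9.6 × 0.95, A = 9.12 in², y = 0.475 in, Ī = 0.6859 in⁴.
Web plate: 0.7 × 8.8, A = 6.16 in², y = 5.35 in, Ī = 39.7525 in⁴.
Top plate: 2.4 × 0.9, A = 2.16 in², y = 10.2 in, Ī = 0.1458 in⁴.
Centroid: ȳ = ΣA·y / ΣA = 3.40138 in.
Transfer each piece to the centroidal x-axis using Ī + A·d² with d = y − 3.40138:
  bottom plate: d = -2.92638 in → contributes +78.7866 in⁴
  web plate: d = 1.94862 in → contributes +63.1429 in⁴
  top plate: d = 6.79862 in → contributes +99.9838 in⁴
Total I = 241.913 in⁴.
Radius of gyration: k = √(I/A) = √(241.913 / 17.44) = 3.7244 in.

k_x ≈ 3.724 in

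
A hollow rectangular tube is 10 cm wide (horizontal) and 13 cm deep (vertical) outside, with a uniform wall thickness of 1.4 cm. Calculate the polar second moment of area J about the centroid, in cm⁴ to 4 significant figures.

Decompose the section into non-overlapping parts with the origin at the bottom-left of its bounding rectangle.
Outer rectangle: 10 × 13, A = 130 cm², y = 6.5 cm, Ī = 1830.83 cm⁴.
Inner void (subtracted): 7.2 × 10.2, A = 73.44 cm², y = 6.5 cm, Ī = 636.725 cm⁴.
By symmetry the centroid is at mid-height, ȳ = 6.5 cm.
All pieces are centred on the centroidal x-axis, so I = ΣĪ (holes subtracted) = 1194.11 cm⁴.
Repeating about the centroidal y-axis gives I_y = 766.073 cm⁴.
Polar second moment: J = I_x + I_y = 1960.18 cm⁴.

J ≈ 1960 cm⁴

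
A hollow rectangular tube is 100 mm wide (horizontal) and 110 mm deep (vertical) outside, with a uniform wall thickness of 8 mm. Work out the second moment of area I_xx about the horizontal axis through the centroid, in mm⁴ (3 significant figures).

I_xx ≈ 5.28 × 10⁶ mm⁴

Split into non-overlapping primitives; take the origin at the lower-left of the bounding box.
Outer rectangle: 100 × 110, A = 11 000 mm², y = 55 mm, Ī = 11 091 667 mm⁴.
Inner void (subtracted): 84 × 94, A = 7 896 mm², y = 55 mm, Ī = 5 814 088 mm⁴.
By symmetry the centroid is at mid-height, ȳ = 55 mm.
All pieces are centred on the horizontal axis through the centroid, so I = ΣĪ (holes subtracted) = 5 277 579 mm⁴.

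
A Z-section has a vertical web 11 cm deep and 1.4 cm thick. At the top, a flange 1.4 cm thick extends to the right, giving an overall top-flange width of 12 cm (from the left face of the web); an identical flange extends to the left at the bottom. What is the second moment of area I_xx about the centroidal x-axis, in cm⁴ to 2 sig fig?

Break the section into simple shapes (no overlaps), measuring from the bottom-left corner of the bounding box.
Web: 1.4 × 11, A = 15.4 cm², y = 5.5 cm, Ī = 155.3 cm⁴.
Top flange (beyond web): 10.6 × 1.4, A = 14.84 cm², y = 10.3 cm, Ī = 2.424 cm⁴.
Bottom flange (beyond web): 10.6 × 1.4, A = 14.84 cm², y = 0.7 cm, Ī = 2.424 cm⁴.
Centroid: ȳ = ΣA·y / ΣA = 5.5 cm.
Transfer each piece to the centroidal x-axis using Ī + A·d² with d = y − 5.5:
  web: d = 0 cm → contributes +155.3 cm⁴
  top flange (beyond web): d = 4.8 cm → contributes +344.3 cm⁴
  bottom flange (beyond web): d = -4.8 cm → contributes +344.3 cm⁴
Total I = 844 cm⁴.

I_xx ≈ 840 cm⁴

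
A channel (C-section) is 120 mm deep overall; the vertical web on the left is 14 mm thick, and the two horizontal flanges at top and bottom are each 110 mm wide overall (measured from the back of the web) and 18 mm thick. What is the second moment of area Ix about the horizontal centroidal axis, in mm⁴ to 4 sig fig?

Ix ≈ 1.110 × 10⁷ mm⁴

Split into non-overlapping primitives; take the origin at the lower-left of the bounding box.
Web: 14 × 120, A = 1 680 mm², y = 60 mm, Ī = 2 016 000 mm⁴.
Top flange (beyond web): 96 × 18, A = 1 728 mm², y = 111 mm, Ī = 46 656 mm⁴.
Bottom flange (beyond web): 96 × 18, A = 1 728 mm², y = 9 mm, Ī = 46 656 mm⁴.
By symmetry the centroid is at mid-height, ȳ = 60 mm.
Transfer each piece to the horizontal centroidal axis using Ī + A·d² with d = y − 60:
  web: d = 0 mm → contributes +2 016 000 mm⁴
  top flange (beyond web): d = 51 mm → contributes +4 541 184 mm⁴
  bottom flange (beyond web): d = -51 mm → contributes +4 541 184 mm⁴
Total I = 11 098 368 mm⁴.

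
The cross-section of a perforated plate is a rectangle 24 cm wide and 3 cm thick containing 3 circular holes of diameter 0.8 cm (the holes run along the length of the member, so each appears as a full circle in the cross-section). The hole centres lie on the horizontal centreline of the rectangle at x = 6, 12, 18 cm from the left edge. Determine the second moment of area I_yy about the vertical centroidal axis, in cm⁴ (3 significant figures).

I_yy ≈ 3420 cm⁴

Split into non-overlapping primitives; take the origin at the lower-left of the bounding box.
Plate: 24 × 3, A = 72 cm², x = 12 cm, Ī = 3 456 cm⁴.
Hole 1 (subtracted): ⌀0.8, A = 0.50265 cm², x = 6 cm, Ī = 0.020106 cm⁴.
Hole 2 (subtracted): ⌀0.8, A = 0.50265 cm², x = 12 cm, Ī = 0.020106 cm⁴.
Hole 3 (subtracted): ⌀0.8, A = 0.50265 cm², x = 18 cm, Ī = 0.020106 cm⁴.
By symmetry the centroid is at mid-width, x̄ = 12 cm.
Transfer each piece to the vertical centroidal axis using Ī + A·d² with d = x − 12:
  plate: d = 0 cm → contributes +3 456 cm⁴
  hole 1: d = -6 cm → contributes −18.116 cm⁴
  hole 2: d = 0 cm → contributes −0.020106 cm⁴
  hole 3: d = 6 cm → contributes −18.116 cm⁴
Total I = 3419.7 cm⁴.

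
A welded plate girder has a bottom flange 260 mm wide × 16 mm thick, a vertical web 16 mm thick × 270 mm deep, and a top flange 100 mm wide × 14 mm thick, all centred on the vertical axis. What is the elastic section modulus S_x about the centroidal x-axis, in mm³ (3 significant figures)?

Decompose the section into non-overlapping parts with the origin at the bottom-left of its bounding rectangle.
Bottom plate: 260 × 16, A = 4 160 mm², y = 8 mm, Ī = 88 747 mm⁴.
Web plate: 16 × 270, A = 4 320 mm², y = 151 mm, Ī = 26 244 000 mm⁴.
Top plate: 100 × 14, A = 1 400 mm², y = 293 mm, Ī = 22 867 mm⁴.
Centroid: ȳ = ΣA·y / ΣA = 110.91 mm.
Transfer each piece to the centroidal x-axis using Ī + A·d² with d = y − 110.91:
  bottom plate: d = -102.91 mm → contributes +44 145 891 mm⁴
  web plate: d = 40.089 mm → contributes +33 186 816 mm⁴
  top plate: d = 182.09 mm → contributes +46 441 867 mm⁴
Total I = 123 774 575 mm⁴.
Extreme fibre distance c = 189.09 mm; S = I/c = 654 583 mm³.

S_x ≈ 6.55 × 10⁵ mm³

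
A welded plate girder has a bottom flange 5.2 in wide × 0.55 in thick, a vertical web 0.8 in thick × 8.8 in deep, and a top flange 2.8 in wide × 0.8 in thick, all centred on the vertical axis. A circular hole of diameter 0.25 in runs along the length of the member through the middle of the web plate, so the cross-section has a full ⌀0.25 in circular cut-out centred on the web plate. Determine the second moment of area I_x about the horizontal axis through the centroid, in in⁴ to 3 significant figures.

Treat the section as a set of non-overlapping primitives; coordinates are from the bounding-box lower-left.
Bottom plate: 5.2 × 0.55, A = 2.86 in², y = 0.275 in, Ī = 0.072096 in⁴.
Web plate: 0.8 × 8.8, A = 7.04 in², y = 4.95 in, Ī = 45.431 in⁴.
Top plate: 2.8 × 0.8, A = 2.24 in², y = 9.75 in, Ī = 0.11947 in⁴.
Hole (subtracted): ⌀0.25, A = 0.049087 in², y = 4.95 in, Ī = 0.00019175 in⁴.
Centroid: ȳ = ΣA·y / ΣA = 4.7334 in.
Transfer each piece to the horizontal axis through the centroid using Ī + A·d² with d = y − 4.7334:
  bottom plate: d = -4.4584 in → contributes +56.922 in⁴
  web plate: d = 0.21657 in → contributes +45.762 in⁴
  top plate: d = 5.0166 in → contributes +56.491 in⁴
  hole: d = 0.21657 in → contributes −0.002494 in⁴
Total I = 159.17 in⁴.

I_x ≈ 159 in⁴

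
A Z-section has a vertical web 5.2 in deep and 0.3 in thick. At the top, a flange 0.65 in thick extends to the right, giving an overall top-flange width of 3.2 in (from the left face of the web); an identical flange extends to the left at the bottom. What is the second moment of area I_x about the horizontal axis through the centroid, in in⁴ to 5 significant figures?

I_x ≈ 23.160 in⁴

Treat the section as a set of non-overlapping primitives; coordinates are from the bounding-box lower-left.
Web: 0.3 × 5.2, A = 1.56 in², y = 2.6 in, Ī = 3.5152 in⁴.
Top flange (beyond web): 2.9 × 0.65, A = 1.885 in², y = 4.875 in, Ī = 0.06636771 in⁴.
Bottom flange (beyond web): 2.9 × 0.65, A = 1.885 in², y = 0.325 in, Ī = 0.06636771 in⁴.
Centroid: ȳ = ΣA·y / ΣA = 2.6 in.
Transfer each piece to the horizontal axis through the centroid using Ī + A·d² with d = y − 2.6:
  web: d = 0 in → contributes +3.5152 in⁴
  top flange (beyond web): d = 2.275 in → contributes +9.822421 in⁴
  bottom flange (beyond web): d = -2.275 in → contributes +9.822421 in⁴
Total I = 23.16004 in⁴.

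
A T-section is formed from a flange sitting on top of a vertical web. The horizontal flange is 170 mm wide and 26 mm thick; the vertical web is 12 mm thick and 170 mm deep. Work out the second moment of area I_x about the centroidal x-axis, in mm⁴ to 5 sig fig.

Break the section into simple shapes (no overlaps), measuring from the bottom-left corner of the bounding box.
Flange: 170 × 26, A = 4 420 mm², y = 183 mm, Ī = 248993.3 mm⁴.
Web: 12 × 170, A = 2 040 mm², y = 85 mm, Ī = 4 913 000 mm⁴.
Centroid: ȳ = ΣA·y / ΣA = 152.0526 mm.
Transfer each piece to the centroidal x-axis using Ī + A·d² with d = y − 152.0526:
  flange: d = 30.94737 mm → contributes +4 482 202 mm⁴
  web: d = -67.05263 mm → contributes +14 084 953 mm⁴
Total I = 18 567 155 mm⁴.

I_x ≈ 1.8567 × 10⁷ mm⁴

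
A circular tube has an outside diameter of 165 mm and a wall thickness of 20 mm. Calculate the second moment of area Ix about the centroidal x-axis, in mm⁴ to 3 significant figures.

Ix ≈ 2.44 × 10⁷ mm⁴

Break the section into simple shapes (no overlaps), measuring from the bottom-left corner of the bounding box.
Outer circle: ⌀165, A = 21 382 mm², y = 82.5 mm, Ī = 36 383 601 mm⁴.
Bore (subtracted): ⌀125, A = 12 272 mm², y = 82.5 mm, Ī = 11 984 225 mm⁴.
By symmetry the centroid is at mid-height, ȳ = 82.5 mm.
All pieces are centred on the centroidal x-axis, so I = ΣĪ (holes subtracted) = 24 399 376 mm⁴.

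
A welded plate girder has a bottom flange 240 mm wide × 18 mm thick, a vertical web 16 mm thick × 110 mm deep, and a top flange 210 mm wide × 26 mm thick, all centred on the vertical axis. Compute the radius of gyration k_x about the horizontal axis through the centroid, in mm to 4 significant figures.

Decompose the section into non-overlapping parts with the origin at the bottom-left of its bounding rectangle.
Bottom plate: 240 × 18, A = 4 320 mm², y = 9 mm, Ī = 116 640 mm⁴.
Web plate: 16 × 110, A = 1 760 mm², y = 73 mm, Ī = 1 774 667 mm⁴.
Top plate: 210 × 26, A = 5 460 mm², y = 141 mm, Ī = 307 580 mm⁴.
Centroid: ȳ = ΣA·y / ΣA = 81.2149 mm.
Transfer each piece to the horizontal axis through the centroid using Ī + A·d² with d = y − 81.2149:
  bottom plate: d = -72.2149 mm → contributes +22 645 407 mm⁴
  web plate: d = -8.2149 mm → contributes +1 893 440 mm⁴
  top plate: d = 59.7851 mm → contributes +19 823 027 mm⁴
Total I = 44 361 874 mm⁴.
Radius of gyration: k = √(I/A) = √(44 361 874 / 11 540) = 62.0015 mm.

k_x ≈ 62.00 mm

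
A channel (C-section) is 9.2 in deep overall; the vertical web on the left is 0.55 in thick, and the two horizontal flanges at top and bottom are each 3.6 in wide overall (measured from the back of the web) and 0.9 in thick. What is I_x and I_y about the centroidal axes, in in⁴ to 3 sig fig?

Split into non-overlapping primitives; take the origin at the lower-left of the bounding box.
Web: 0.55 × 9.2, A = 5.06 in², y = 4.6 in, Ī = 35.69 in⁴.
Top flange (beyond web): 3.05 × 0.9, A = 2.745 in², y = 8.75 in, Ī = 0.18529 in⁴.
Bottom flange (beyond web): 3.05 × 0.9, A = 2.745 in², y = 0.45 in, Ī = 0.18529 in⁴.
By symmetry the centroid is at mid-height, ȳ = 4.6 in.
Transfer each piece to the centroidal x-axis using Ī + A·d² with d = y − 4.6:
  web: d = 0 in → contributes +35.69 in⁴
  top flange (beyond web): d = 4.15 in → contributes +47.461 in⁴
  bottom flange (beyond web): d = -4.15 in → contributes +47.461 in⁴
Total I = 130.61 in⁴.
For the y-axis: x̄ = 1.2117 in.
Repeating about the centroidal y-axis gives I_y = 12.915 in⁴.

I_x ≈ 131 in⁴, I_y ≈ 12.9 in⁴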